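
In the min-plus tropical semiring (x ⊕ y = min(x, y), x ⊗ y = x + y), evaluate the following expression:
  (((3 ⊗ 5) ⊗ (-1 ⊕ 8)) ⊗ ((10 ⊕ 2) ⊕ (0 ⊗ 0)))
(((3 ⊗ 5) ⊗ (-1 ⊕ 8)) ⊗ ((10 ⊕ 2) ⊕ (0 ⊗ 0))) = 7

Expand innermost to outermost. Recall ⊕ takes the minimum of its arguments and ⊗ takes their sum. Working out the expression (((3 ⊗ 5) ⊗ (-1 ⊕ 8)) ⊗ ((10 ⊕ 2) ⊕ (0 ⊗ 0))) gives 7.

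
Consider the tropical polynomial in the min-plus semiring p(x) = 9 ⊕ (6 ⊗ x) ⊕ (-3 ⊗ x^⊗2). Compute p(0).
p(0) = -3

A tropical monomial a ⊗ x^⊗i evaluates to a + i · x. Evaluating each term at x = 0:
  Term 0 contributes 9 + 0 · 0 = 9
  Term 1 contributes 6 + 1 · 0 = 6
  Term 2 contributes -3 + 2 · 0 = -3
p(0) = ⊕ of these = min[9, 6, -3] = -3.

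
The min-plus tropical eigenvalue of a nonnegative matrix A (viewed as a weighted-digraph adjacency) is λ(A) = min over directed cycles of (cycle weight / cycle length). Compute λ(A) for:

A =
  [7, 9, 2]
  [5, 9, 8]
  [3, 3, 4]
λ(A) = 5/2

Enumerate directed cycles and compute their means (weight / length). Sample:
  cycle 0 → 0: weight = 7, length = 1, mean = 7/1 ≈ 7.000
  cycle 1 → 1: weight = 9, length = 1, mean = 9/1 ≈ 9.000
  cycle 2 → 2: weight = 4, length = 1, mean = 4/1 ≈ 4.000
  cycle 0 → 1 → 0: weight = 14, length = 2, mean = 14/2 ≈ 7.000
  cycle 0 → 2 → 0: weight = 5, length = 2, mean = 5/2 ≈ 2.500
  cycle 1 → 0 → 1: weight = 14, length = 2, mean = 14/2 ≈ 7.000
Minimum mean = 2.500, attained e.g. along the cycle 0 → 2 → 0 with weight 5 and length 2. So λ(A) = 5/2 = 5/2.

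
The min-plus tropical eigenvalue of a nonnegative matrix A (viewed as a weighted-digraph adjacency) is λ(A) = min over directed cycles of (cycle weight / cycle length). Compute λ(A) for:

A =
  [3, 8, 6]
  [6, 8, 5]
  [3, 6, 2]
λ(A) = 2

Enumerate directed cycles and compute their means (weight / length). Sample:
  cycle 0 → 0: weight = 3, length = 1, mean = 3/1 ≈ 3.000
  cycle 1 → 1: weight = 8, length = 1, mean = 8/1 ≈ 8.000
  cycle 2 → 2: weight = 2, length = 1, mean = 2/1 ≈ 2.000
  cycle 0 → 1 → 0: weight = 14, length = 2, mean = 14/2 ≈ 7.000
  cycle 0 → 2 → 0: weight = 9, length = 2, mean = 9/2 ≈ 4.500
  cycle 1 → 0 → 1: weight = 14, length = 2, mean = 14/2 ≈ 7.000
Minimum mean = 2.000, attained e.g. along the cycle 2 → 2 with weight 2 and length 1. So λ(A) = 2/1 = 2.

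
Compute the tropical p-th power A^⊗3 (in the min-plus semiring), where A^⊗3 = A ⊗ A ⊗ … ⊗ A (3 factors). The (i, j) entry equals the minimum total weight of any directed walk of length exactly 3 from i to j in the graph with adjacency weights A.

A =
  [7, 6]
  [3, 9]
A^⊗3 =
  [16, 15]
  [12, 16]

Each entry (A^⊗3)_ij equals the minimum over all length-3 walks i = v_0 → v_1 → … → v_3 = j of Σ_t A[v_t][v_{t+1}]. For example, for (i, j) = (0, 1) we minimise over 4 possible intermediate vertex sequences; the minimum is 15, attained along the walk 0 → 1 → 0 → 1.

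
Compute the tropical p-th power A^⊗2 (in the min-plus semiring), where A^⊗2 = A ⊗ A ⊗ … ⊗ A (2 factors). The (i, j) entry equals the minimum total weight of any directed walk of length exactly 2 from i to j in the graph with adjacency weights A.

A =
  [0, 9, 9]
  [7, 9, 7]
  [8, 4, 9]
A^⊗2 =
  [0, 9, 9]
  [7, 11, 16]
  [8, 13, 11]

Each entry (A^⊗2)_ij equals the minimum over all length-2 walks i = v_0 → v_1 → … → v_2 = j of Σ_t A[v_t][v_{t+1}]. For example, for (i, j) = (0, 2) we minimise over 3 possible intermediate vertex sequences; the minimum is 9, attained along the walk 0 → 0 → 2.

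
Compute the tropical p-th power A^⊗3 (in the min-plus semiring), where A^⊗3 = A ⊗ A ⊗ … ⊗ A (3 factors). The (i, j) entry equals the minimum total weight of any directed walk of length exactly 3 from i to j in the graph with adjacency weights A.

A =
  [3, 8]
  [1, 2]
A^⊗3 =
  [9, 12]
  [5, 6]

Each entry (A^⊗3)_ij equals the minimum over all length-3 walks i = v_0 → v_1 → … → v_3 = j of Σ_t A[v_t][v_{t+1}]. For example, for (i, j) = (0, 1) we minimise over 4 possible intermediate vertex sequences; the minimum is 12, attained along the walk 0 → 1 → 1 → 1.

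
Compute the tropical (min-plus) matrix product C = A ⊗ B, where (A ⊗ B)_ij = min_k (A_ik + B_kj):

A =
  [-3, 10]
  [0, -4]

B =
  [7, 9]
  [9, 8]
A ⊗ B =
  [4, 6]
  [5, 4]

Apply the min-plus product entry-by-entry:
  C[0][0] = min over k of (A[0][0] + B[0][0] = -3 + 7 = 4, A[0][1] + B[1][0] = 10 + 9 = 19) = 4 (attained at k = 0)
  C[0][1] = min over k of (A[0][0] + B[0][1] = -3 + 9 = 6, A[0][1] + B[1][1] = 10 + 8 = 18) = 6 (attained at k = 0)
  C[1][0] = min over k of (A[1][0] + B[0][0] = 0 + 7 = 7, A[1][1] + B[1][0] = -4 + 9 = 5) = 5 (attained at k = 1)
  C[1][1] = min over k of (A[1][0] + B[0][1] = 0 + 9 = 9, A[1][1] + B[1][1] = -4 + 8 = 4) = 4 (attained at k = 1)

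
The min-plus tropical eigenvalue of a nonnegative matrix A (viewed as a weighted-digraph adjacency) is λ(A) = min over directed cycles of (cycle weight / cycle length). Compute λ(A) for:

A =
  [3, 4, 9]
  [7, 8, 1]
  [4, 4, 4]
λ(A) = 5/2

Enumerate directed cycles and compute their means (weight / length). Sample:
  cycle 0 → 0: weight = 3, length = 1, mean = 3/1 ≈ 3.000
  cycle 1 → 1: weight = 8, length = 1, mean = 8/1 ≈ 8.000
  cycle 2 → 2: weight = 4, length = 1, mean = 4/1 ≈ 4.000
  cycle 0 → 1 → 0: weight = 11, length = 2, mean = 11/2 ≈ 5.500
  cycle 0 → 2 → 0: weight = 13, length = 2, mean = 13/2 ≈ 6.500
  cycle 1 → 0 → 1: weight = 11, length = 2, mean = 11/2 ≈ 5.500
Minimum mean = 2.500, attained e.g. along the cycle 1 → 2 → 1 with weight 5 and length 2. So λ(A) = 5/2 = 5/2.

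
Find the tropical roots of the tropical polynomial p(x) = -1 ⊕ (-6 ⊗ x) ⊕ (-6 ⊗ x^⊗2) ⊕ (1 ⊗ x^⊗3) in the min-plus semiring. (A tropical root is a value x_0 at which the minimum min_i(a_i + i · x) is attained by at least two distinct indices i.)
Roots: {-7, 0, 5}

Each tropical root is a break point of the lower envelope of the lines y = a_i + i · x (there are 4 lines, with slopes 0, 1, ..., 3). Only the lines that attain the minimum somewhere contribute to roots; other lines are dominated. Here the surviving (envelope) indices are i = 3, i = 2, i = 1, i = 0.
Intersections between consecutive envelope lines give the roots: for adjacent envelope indices i < j the intersection is x = (a_i − a_j) / (j − i). Reading off the sorted break points: {-7, 0, 5}.
Verification: at each break x_0, at least two indices attain the minimum of min_i(a_i + i · x_0).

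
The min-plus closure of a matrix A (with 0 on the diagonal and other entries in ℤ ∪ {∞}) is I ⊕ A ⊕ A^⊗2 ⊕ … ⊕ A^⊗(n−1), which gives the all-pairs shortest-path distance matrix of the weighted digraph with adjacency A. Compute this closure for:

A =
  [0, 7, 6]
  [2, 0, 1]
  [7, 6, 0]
Closure =
  [0, 7, 6]
  [2, 0, 1]
  [7, 6, 0]

This is the Floyd-Warshall all-pairs shortest-path computation. For each intermediate vertex k = 0, 1, …, 2, update dist[i][j] ← min(dist[i][j], dist[i][k] + dist[k][j]). The final matrix gives, for each (i, j), the minimum total weight of any directed path from i to j (possibly empty when i = j).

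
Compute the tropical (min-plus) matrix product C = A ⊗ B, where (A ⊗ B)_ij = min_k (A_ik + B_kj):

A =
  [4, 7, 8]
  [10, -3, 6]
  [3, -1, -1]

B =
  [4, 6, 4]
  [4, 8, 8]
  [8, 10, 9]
A ⊗ B =
  [8, 10, 8]
  [1, 5, 5]
  [3, 7, 7]

Apply the min-plus product entry-by-entry:
  C[0][0] = min over k of (A[0][0] + B[0][0] = 4 + 4 = 8, A[0][1] + B[1][0] = 7 + 4 = 11, A[0][2] + B[2][0] = 8 + 8 = 16) = 8 (attained at k = 0)
  C[0][1] = min over k of (A[0][0] + B[0][1] = 4 + 6 = 10, A[0][1] + B[1][1] = 7 + 8 = 15, A[0][2] + B[2][1] = 8 + 10 = 18) = 10 (attained at k = 0)
  C[0][2] = min over k of (A[0][0] + B[0][2] = 4 + 4 = 8, A[0][1] + B[1][2] = 7 + 8 = 15, A[0][2] + B[2][2] = 8 + 9 = 17) = 8 (attained at k = 0)
  C[1][0] = min over k of (A[1][0] + B[0][0] = 10 + 4 = 14, A[1][1] + B[1][0] = -3 + 4 = 1, A[1][2] + B[2][0] = 6 + 8 = 14) = 1 (attained at k = 1)
  C[1][1] = min over k of (A[1][0] + B[0][1] = 10 + 6 = 16, A[1][1] + B[1][1] = -3 + 8 = 5, A[1][2] + B[2][1] = 6 + 10 = 16) = 5 (attained at k = 1)
  C[1][2] = min over k of (A[1][0] + B[0][2] = 10 + 4 = 14, A[1][1] + B[1][2] = -3 + 8 = 5, A[1][2] + B[2][2] = 6 + 9 = 15) = 5 (attained at k = 1)
  C[2][0] = min over k of (A[2][0] + B[0][0] = 3 + 4 = 7, A[2][1] + B[1][0] = -1 + 4 = 3, A[2][2] + B[2][0] = -1 + 8 = 7) = 3 (attained at k = 1)
  C[2][1] = min over k of (A[2][0] + B[0][1] = 3 + 6 = 9, A[2][1] + B[1][1] = -1 + 8 = 7, A[2][2] + B[2][1] = -1 + 10 = 9) = 7 (attained at k = 1)
  C[2][2] = min over k of (A[2][0] + B[0][2] = 3 + 4 = 7, A[2][1] + B[1][2] = -1 + 8 = 7, A[2][2] + B[2][2] = -1 + 9 = 8) = 7 (attained at k = 0)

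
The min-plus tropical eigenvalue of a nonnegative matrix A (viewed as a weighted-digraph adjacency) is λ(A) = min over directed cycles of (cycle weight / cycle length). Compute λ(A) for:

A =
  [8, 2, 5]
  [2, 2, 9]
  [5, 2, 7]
λ(A) = 2

Enumerate directed cycles and compute their means (weight / length). Sample:
  cycle 0 → 0: weight = 8, length = 1, mean = 8/1 ≈ 8.000
  cycle 1 → 1: weight = 2, length = 1, mean = 2/1 ≈ 2.000
  cycle 2 → 2: weight = 7, length = 1, mean = 7/1 ≈ 7.000
  cycle 0 → 1 → 0: weight = 4, length = 2, mean = 4/2 ≈ 2.000
  cycle 0 → 2 → 0: weight = 10, length = 2, mean = 10/2 ≈ 5.000
  cycle 1 → 0 → 1: weight = 4, length = 2, mean = 4/2 ≈ 2.000
Minimum mean = 2.000, attained e.g. along the cycle 1 → 1 with weight 2 and length 1. So λ(A) = 2/1 = 2.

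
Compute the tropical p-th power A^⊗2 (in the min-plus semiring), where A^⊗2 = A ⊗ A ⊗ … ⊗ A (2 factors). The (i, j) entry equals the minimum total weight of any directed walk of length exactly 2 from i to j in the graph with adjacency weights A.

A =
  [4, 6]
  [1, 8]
A^⊗2 =
  [7, 10]
  [5, 7]

Each entry (A^⊗2)_ij equals the minimum over all length-2 walks i = v_0 → v_1 → … → v_2 = j of Σ_t A[v_t][v_{t+1}]. For example, for (i, j) = (0, 1) we minimise over 2 possible intermediate vertex sequences; the minimum is 10, attained along the walk 0 → 0 → 1.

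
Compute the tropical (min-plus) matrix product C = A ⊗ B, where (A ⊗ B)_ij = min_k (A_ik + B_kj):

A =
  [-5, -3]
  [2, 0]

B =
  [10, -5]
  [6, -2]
A ⊗ B =
  [3, -10]
  [6, -3]

Apply the min-plus product entry-by-entry:
  C[0][0] = min over k of (A[0][0] + B[0][0] = -5 + 10 = 5, A[0][1] + B[1][0] = -3 + 6 = 3) = 3 (attained at k = 1)
  C[0][1] = min over k of (A[0][0] + B[0][1] = -5 + -5 = -10, A[0][1] + B[1][1] = -3 + -2 = -5) = -10 (attained at k = 0)
  C[1][0] = min over k of (A[1][0] + B[0][0] = 2 + 10 = 12, A[1][1] + B[1][0] = 0 + 6 = 6) = 6 (attained at k = 1)
  C[1][1] = min over k of (A[1][0] + B[0][1] = 2 + -5 = -3, A[1][1] + B[1][1] = 0 + -2 = -2) = -3 (attained at k = 0)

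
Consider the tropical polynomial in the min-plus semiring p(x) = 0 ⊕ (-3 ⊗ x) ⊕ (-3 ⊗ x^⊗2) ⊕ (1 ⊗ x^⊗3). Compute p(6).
p(6) = 0

A tropical monomial a ⊗ x^⊗i evaluates to a + i · x. Evaluating each term at x = 6:
  Term 0 contributes 0 + 0 · 6 = 0
  Term 1 contributes -3 + 1 · 6 = 3
  Term 2 contributes -3 + 2 · 6 = 9
  Term 3 contributes 1 + 3 · 6 = 19
p(6) = ⊕ of these = min[0, 3, 9, 19] = 0.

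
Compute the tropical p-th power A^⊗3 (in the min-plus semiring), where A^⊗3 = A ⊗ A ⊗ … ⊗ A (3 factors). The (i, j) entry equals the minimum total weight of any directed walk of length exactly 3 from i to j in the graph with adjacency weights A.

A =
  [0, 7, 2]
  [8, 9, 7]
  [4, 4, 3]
A^⊗3 =
  [0, 6, 2]
  [8, 14, 10]
  [4, 10, 6]

Each entry (A^⊗3)_ij equals the minimum over all length-3 walks i = v_0 → v_1 → … → v_3 = j of Σ_t A[v_t][v_{t+1}]. For example, for (i, j) = (0, 2) we minimise over 9 possible intermediate vertex sequences; the minimum is 2, attained along the walk 0 → 0 → 0 → 2.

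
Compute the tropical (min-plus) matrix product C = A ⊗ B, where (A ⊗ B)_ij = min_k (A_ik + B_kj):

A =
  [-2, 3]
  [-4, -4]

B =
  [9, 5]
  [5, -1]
A ⊗ B =
  [7, 2]
  [1, -5]

Apply the min-plus product entry-by-entry:
  C[0][0] = min over k of (A[0][0] + B[0][0] = -2 + 9 = 7, A[0][1] + B[1][0] = 3 + 5 = 8) = 7 (attained at k = 0)
  C[0][1] = min over k of (A[0][0] + B[0][1] = -2 + 5 = 3, A[0][1] + B[1][1] = 3 + -1 = 2) = 2 (attained at k = 1)
  C[1][0] = min over k of (A[1][0] + B[0][0] = -4 + 9 = 5, A[1][1] + B[1][0] = -4 + 5 = 1) = 1 (attained at k = 1)
  C[1][1] = min over k of (A[1][0] + B[0][1] = -4 + 5 = 1, A[1][1] + B[1][1] = -4 + -1 = -5) = -5 (attained at k = 1)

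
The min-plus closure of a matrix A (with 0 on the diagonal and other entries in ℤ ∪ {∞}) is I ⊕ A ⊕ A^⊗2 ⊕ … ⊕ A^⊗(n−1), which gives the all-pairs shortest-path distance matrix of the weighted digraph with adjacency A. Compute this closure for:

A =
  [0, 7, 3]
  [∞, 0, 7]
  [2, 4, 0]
Closure =
  [0, 7, 3]
  [9, 0, 7]
  [2, 4, 0]

This is the Floyd-Warshall all-pairs shortest-path computation. For each intermediate vertex k = 0, 1, …, 2, update dist[i][j] ← min(dist[i][j], dist[i][k] + dist[k][j]). The final matrix gives, for each (i, j), the minimum total weight of any directed path from i to j (possibly empty when i = j).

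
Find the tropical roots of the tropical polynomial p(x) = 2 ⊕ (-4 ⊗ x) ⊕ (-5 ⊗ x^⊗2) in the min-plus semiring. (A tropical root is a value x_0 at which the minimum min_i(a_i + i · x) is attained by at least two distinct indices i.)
Roots: {1, 6}

Each tropical root is a break point of the lower envelope of the lines y = a_i + i · x (there are 3 lines, with slopes 0, 1, ..., 2). Only the lines that attain the minimum somewhere contribute to roots; other lines are dominated. Here the surviving (envelope) indices are i = 2, i = 1, i = 0.
Intersections between consecutive envelope lines give the roots: for adjacent envelope indices i < j the intersection is x = (a_i − a_j) / (j − i). Reading off the sorted break points: {1, 6}.
Verification: at each break x_0, at least two indices attain the minimum of min_i(a_i + i · x_0).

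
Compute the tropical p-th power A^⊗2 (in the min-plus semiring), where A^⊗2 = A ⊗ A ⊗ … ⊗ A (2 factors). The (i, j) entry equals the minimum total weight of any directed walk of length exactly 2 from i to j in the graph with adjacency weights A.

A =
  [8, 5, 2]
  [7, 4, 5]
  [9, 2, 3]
A^⊗2 =
  [11, 4, 5]
  [11, 7, 8]
  [9, 5, 6]

Each entry (A^⊗2)_ij equals the minimum over all length-2 walks i = v_0 → v_1 → … → v_2 = j of Σ_t A[v_t][v_{t+1}]. For example, for (i, j) = (0, 2) we minimise over 3 possible intermediate vertex sequences; the minimum is 5, attained along the walk 0 → 2 → 2.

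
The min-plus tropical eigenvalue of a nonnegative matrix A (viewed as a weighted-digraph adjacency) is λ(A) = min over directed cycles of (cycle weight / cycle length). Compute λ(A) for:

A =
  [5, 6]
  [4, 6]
λ(A) = 5

Enumerate directed cycles and compute their means (weight / length). Sample:
  cycle 0 → 0: weight = 5, length = 1, mean = 5/1 ≈ 5.000
  cycle 1 → 1: weight = 6, length = 1, mean = 6/1 ≈ 6.000
  cycle 0 → 1 → 0: weight = 10, length = 2, mean = 10/2 ≈ 5.000
  cycle 1 → 0 → 1: weight = 10, length = 2, mean = 10/2 ≈ 5.000
Minimum mean = 5.000, attained e.g. along the cycle 0 → 0 with weight 5 and length 1. So λ(A) = 5/1 = 5.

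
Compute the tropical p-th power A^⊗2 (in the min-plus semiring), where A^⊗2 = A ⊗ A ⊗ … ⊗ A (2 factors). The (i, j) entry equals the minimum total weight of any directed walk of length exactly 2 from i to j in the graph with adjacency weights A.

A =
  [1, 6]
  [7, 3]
A^⊗2 =
  [2, 7]
  [8, 6]

Each entry (A^⊗2)_ij equals the minimum over all length-2 walks i = v_0 → v_1 → … → v_2 = j of Σ_t A[v_t][v_{t+1}]. For example, for (i, j) = (0, 1) we minimise over 2 possible intermediate vertex sequences; the minimum is 7, attained along the walk 0 → 0 → 1.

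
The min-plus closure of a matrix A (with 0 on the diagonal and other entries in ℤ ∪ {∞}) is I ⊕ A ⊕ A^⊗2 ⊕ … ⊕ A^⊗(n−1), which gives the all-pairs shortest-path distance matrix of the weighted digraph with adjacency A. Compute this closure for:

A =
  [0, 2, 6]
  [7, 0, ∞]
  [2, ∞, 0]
Closure =
  [0, 2, 6]
  [7, 0, 13]
  [2, 4, 0]

This is the Floyd-Warshall all-pairs shortest-path computation. For each intermediate vertex k = 0, 1, …, 2, update dist[i][j] ← min(dist[i][j], dist[i][k] + dist[k][j]). The final matrix gives, for each (i, j), the minimum total weight of any directed path from i to j (possibly empty when i = j).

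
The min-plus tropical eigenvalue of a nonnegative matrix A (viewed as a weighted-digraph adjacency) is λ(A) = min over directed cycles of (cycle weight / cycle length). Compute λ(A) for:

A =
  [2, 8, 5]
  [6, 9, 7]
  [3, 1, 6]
λ(A) = 2

Enumerate directed cycles and compute their means (weight / length). Sample:
  cycle 0 → 0: weight = 2, length = 1, mean = 2/1 ≈ 2.000
  cycle 1 → 1: weight = 9, length = 1, mean = 9/1 ≈ 9.000
  cycle 2 → 2: weight = 6, length = 1, mean = 6/1 ≈ 6.000
  cycle 0 → 1 → 0: weight = 14, length = 2, mean = 14/2 ≈ 7.000
  cycle 0 → 2 → 0: weight = 8, length = 2, mean = 8/2 ≈ 4.000
  cycle 1 → 0 → 1: weight = 14, length = 2, mean = 14/2 ≈ 7.000
Minimum mean = 2.000, attained e.g. along the cycle 0 → 0 with weight 2 and length 1. So λ(A) = 2/1 = 2.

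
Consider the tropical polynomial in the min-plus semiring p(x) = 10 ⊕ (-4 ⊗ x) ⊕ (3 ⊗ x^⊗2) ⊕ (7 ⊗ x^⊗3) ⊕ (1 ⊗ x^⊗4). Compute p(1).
p(1) = -3

A tropical monomial a ⊗ x^⊗i evaluates to a + i · x. Evaluating each term at x = 1:
  Term 0 contributes 10 + 0 · 1 = 10
  Term 1 contributes -4 + 1 · 1 = -3
  Term 2 contributes 3 + 2 · 1 = 5
  Term 3 contributes 7 + 3 · 1 = 10
  Term 4 contributes 1 + 4 · 1 = 5
p(1) = ⊕ of these = min[10, -3, 5, 10, 5] = -3.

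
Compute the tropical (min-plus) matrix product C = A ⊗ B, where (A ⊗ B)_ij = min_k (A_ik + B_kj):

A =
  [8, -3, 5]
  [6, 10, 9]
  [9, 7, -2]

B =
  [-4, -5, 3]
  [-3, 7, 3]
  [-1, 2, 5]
A ⊗ B =
  [-6, 3, 0]
  [2, 1, 9]
  [-3, 0, 3]

Apply the min-plus product entry-by-entry:
  C[0][0] = min over k of (A[0][0] + B[0][0] = 8 + -4 = 4, A[0][1] + B[1][0] = -3 + -3 = -6, A[0][2] + B[2][0] = 5 + -1 = 4) = -6 (attained at k = 1)
  C[0][1] = min over k of (A[0][0] + B[0][1] = 8 + -5 = 3, A[0][1] + B[1][1] = -3 + 7 = 4, A[0][2] + B[2][1] = 5 + 2 = 7) = 3 (attained at k = 0)
  C[0][2] = min over k of (A[0][0] + B[0][2] = 8 + 3 = 11, A[0][1] + B[1][2] = -3 + 3 = 0, A[0][2] + B[2][2] = 5 + 5 = 10) = 0 (attained at k = 1)
  C[1][0] = min over k of (A[1][0] + B[0][0] = 6 + -4 = 2, A[1][1] + B[1][0] = 10 + -3 = 7, A[1][2] + B[2][0] = 9 + -1 = 8) = 2 (attained at k = 0)
  C[1][1] = min over k of (A[1][0] + B[0][1] = 6 + -5 = 1, A[1][1] + B[1][1] = 10 + 7 = 17, A[1][2] + B[2][1] = 9 + 2 = 11) = 1 (attained at k = 0)
  C[1][2] = min over k of (A[1][0] + B[0][2] = 6 + 3 = 9, A[1][1] + B[1][2] = 10 + 3 = 13, A[1][2] + B[2][2] = 9 + 5 = 14) = 9 (attained at k = 0)
  C[2][0] = min over k of (A[2][0] + B[0][0] = 9 + -4 = 5, A[2][1] + B[1][0] = 7 + -3 = 4, A[2][2] + B[2][0] = -2 + -1 = -3) = -3 (attained at k = 2)
  C[2][1] = min over k of (A[2][0] + B[0][1] = 9 + -5 = 4, A[2][1] + B[1][1] = 7 + 7 = 14, A[2][2] + B[2][1] = -2 + 2 = 0) = 0 (attained at k = 2)
  C[2][2] = min over k of (A[2][0] + B[0][2] = 9 + 3 = 12, A[2][1] + B[1][2] = 7 + 3 = 10, A[2][2] + B[2][2] = -2 + 5 = 3) = 3 (attained at k = 2)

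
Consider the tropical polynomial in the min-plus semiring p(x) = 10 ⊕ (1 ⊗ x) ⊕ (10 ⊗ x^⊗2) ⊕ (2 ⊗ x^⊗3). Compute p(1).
p(1) = 2

A tropical monomial a ⊗ x^⊗i evaluates to a + i · x. Evaluating each term at x = 1:
  Term 0 contributes 10 + 0 · 1 = 10
  Term 1 contributes 1 + 1 · 1 = 2
  Term 2 contributes 10 + 2 · 1 = 12
  Term 3 contributes 2 + 3 · 1 = 5
p(1) = ⊕ of these = min[10, 2, 12, 5] = 2.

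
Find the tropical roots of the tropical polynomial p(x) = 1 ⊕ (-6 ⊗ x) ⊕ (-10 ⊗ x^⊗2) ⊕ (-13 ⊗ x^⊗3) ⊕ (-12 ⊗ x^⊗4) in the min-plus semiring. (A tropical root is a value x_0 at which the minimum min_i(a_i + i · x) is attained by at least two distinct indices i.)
Roots: {-1, 3, 4, 7}

Each tropical root is a break point of the lower envelope of the lines y = a_i + i · x (there are 5 lines, with slopes 0, 1, ..., 4). Only the lines that attain the minimum somewhere contribute to roots; other lines are dominated. Here the surviving (envelope) indices are i = 4, i = 3, i = 2, i = 1, i = 0.
Intersections between consecutive envelope lines give the roots: for adjacent envelope indices i < j the intersection is x = (a_i − a_j) / (j − i). Reading off the sorted break points: {-1, 3, 4, 7}.
Verification: at each break x_0, at least two indices attain the minimum of min_i(a_i + i · x_0).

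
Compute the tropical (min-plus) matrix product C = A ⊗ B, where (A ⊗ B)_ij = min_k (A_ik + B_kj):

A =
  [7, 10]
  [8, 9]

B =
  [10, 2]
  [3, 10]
A ⊗ B =
  [13, 9]
  [12, 10]

Apply the min-plus product entry-by-entry:
  C[0][0] = min over k of (A[0][0] + B[0][0] = 7 + 10 = 17, A[0][1] + B[1][0] = 10 + 3 = 13) = 13 (attained at k = 1)
  C[0][1] = min over k of (A[0][0] + B[0][1] = 7 + 2 = 9, A[0][1] + B[1][1] = 10 + 10 = 20) = 9 (attained at k = 0)
  C[1][0] = min over k of (A[1][0] + B[0][0] = 8 + 10 = 18, A[1][1] + B[1][0] = 9 + 3 = 12) = 12 (attained at k = 1)
  C[1][1] = min over k of (A[1][0] + B[0][1] = 8 + 2 = 10, A[1][1] + B[1][1] = 9 + 10 = 19) = 10 (attained at k = 0)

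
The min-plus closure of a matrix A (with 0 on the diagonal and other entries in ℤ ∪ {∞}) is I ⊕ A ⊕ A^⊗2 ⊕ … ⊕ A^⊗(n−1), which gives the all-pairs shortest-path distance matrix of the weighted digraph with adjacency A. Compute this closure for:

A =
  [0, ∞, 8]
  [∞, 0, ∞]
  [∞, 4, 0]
Closure =
  [0, 12, 8]
  [∞, 0, ∞]
  [∞, 4, 0]

This is the Floyd-Warshall all-pairs shortest-path computation. For each intermediate vertex k = 0, 1, …, 2, update dist[i][j] ← min(dist[i][j], dist[i][k] + dist[k][j]). The final matrix gives, for each (i, j), the minimum total weight of any directed path from i to j (possibly empty when i = j).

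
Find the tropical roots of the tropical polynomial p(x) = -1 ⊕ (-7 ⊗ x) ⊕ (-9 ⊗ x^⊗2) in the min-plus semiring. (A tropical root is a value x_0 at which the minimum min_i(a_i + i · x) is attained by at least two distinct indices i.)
Roots: {2, 6}

Each tropical root is a break point of the lower envelope of the lines y = a_i + i · x (there are 3 lines, with slopes 0, 1, ..., 2). Only the lines that attain the minimum somewhere contribute to roots; other lines are dominated. Here the surviving (envelope) indices are i = 2, i = 1, i = 0.
Intersections between consecutive envelope lines give the roots: for adjacent envelope indices i < j the intersection is x = (a_i − a_j) / (j − i). Reading off the sorted break points: {2, 6}.
Verification: at each break x_0, at least two indices attain the minimum of min_i(a_i + i · x_0).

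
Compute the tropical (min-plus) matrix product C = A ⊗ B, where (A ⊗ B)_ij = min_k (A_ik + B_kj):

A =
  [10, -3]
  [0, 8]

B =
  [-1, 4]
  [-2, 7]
A ⊗ B =
  [-5, 4]
  [-1, 4]

Apply the min-plus product entry-by-entry:
  C[0][0] = min over k of (A[0][0] + B[0][0] = 10 + -1 = 9, A[0][1] + B[1][0] = -3 + -2 = -5) = -5 (attained at k = 1)
  C[0][1] = min over k of (A[0][0] + B[0][1] = 10 + 4 = 14, A[0][1] + B[1][1] = -3 + 7 = 4) = 4 (attained at k = 1)
  C[1][0] = min over k of (A[1][0] + B[0][0] = 0 + -1 = -1, A[1][1] + B[1][0] = 8 + -2 = 6) = -1 (attained at k = 0)
  C[1][1] = min over k of (A[1][0] + B[0][1] = 0 + 4 = 4, A[1][1] + B[1][1] = 8 + 7 = 15) = 4 (attained at k = 0)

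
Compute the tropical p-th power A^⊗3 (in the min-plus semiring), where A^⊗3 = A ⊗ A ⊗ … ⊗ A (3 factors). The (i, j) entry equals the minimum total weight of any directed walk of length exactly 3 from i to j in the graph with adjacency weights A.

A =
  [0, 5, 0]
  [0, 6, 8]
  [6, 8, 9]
A^⊗3 =
  [0, 5, 0]
  [0, 5, 0]
  [6, 11, 6]

Each entry (A^⊗3)_ij equals the minimum over all length-3 walks i = v_0 → v_1 → … → v_3 = j of Σ_t A[v_t][v_{t+1}]. For example, for (i, j) = (0, 2) we minimise over 9 possible intermediate vertex sequences; the minimum is 0, attained along the walk 0 → 0 → 0 → 2.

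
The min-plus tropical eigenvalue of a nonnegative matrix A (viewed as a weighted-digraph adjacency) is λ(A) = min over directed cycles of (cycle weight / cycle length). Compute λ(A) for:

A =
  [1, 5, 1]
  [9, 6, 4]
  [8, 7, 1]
λ(A) = 1

Enumerate directed cycles and compute their means (weight / length). Sample:
  cycle 0 → 0: weight = 1, length = 1, mean = 1/1 ≈ 1.000
  cycle 1 → 1: weight = 6, length = 1, mean = 6/1 ≈ 6.000
  cycle 2 → 2: weight = 1, length = 1, mean = 1/1 ≈ 1.000
  cycle 0 → 1 → 0: weight = 14, length = 2, mean = 14/2 ≈ 7.000
  cycle 0 → 2 → 0: weight = 9, length = 2, mean = 9/2 ≈ 4.500
  cycle 1 → 0 → 1: weight = 14, length = 2, mean = 14/2 ≈ 7.000
Minimum mean = 1.000, attained e.g. along the cycle 0 → 0 with weight 1 and length 1. So λ(A) = 1/1 = 1.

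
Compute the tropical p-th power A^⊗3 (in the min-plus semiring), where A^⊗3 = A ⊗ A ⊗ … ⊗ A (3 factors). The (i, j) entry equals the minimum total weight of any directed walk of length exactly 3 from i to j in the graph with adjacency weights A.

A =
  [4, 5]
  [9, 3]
A^⊗3 =
  [12, 11]
  [15, 9]

Each entry (A^⊗3)_ij equals the minimum over all length-3 walks i = v_0 → v_1 → … → v_3 = j of Σ_t A[v_t][v_{t+1}]. For example, for (i, j) = (0, 1) we minimise over 4 possible intermediate vertex sequences; the minimum is 11, attained along the walk 0 → 1 → 1 → 1.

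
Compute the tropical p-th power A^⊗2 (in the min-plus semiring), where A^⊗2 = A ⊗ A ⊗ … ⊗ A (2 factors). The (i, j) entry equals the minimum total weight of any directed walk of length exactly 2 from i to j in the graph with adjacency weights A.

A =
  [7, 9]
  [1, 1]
A^⊗2 =
  [10, 10]
  [2, 2]

Each entry (A^⊗2)_ij equals the minimum over all length-2 walks i = v_0 → v_1 → … → v_2 = j of Σ_t A[v_t][v_{t+1}]. For example, for (i, j) = (0, 1) we minimise over 2 possible intermediate vertex sequences; the minimum is 10, attained along the walk 0 → 1 → 1.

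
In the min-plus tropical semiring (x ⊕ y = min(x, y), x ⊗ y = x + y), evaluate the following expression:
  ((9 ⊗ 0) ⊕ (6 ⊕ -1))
((9 ⊗ 0) ⊕ (6 ⊕ -1)) = -1

Expand innermost to outermost. Recall ⊕ takes the minimum of its arguments and ⊗ takes their sum. Working out the expression ((9 ⊗ 0) ⊕ (6 ⊕ -1)) gives -1.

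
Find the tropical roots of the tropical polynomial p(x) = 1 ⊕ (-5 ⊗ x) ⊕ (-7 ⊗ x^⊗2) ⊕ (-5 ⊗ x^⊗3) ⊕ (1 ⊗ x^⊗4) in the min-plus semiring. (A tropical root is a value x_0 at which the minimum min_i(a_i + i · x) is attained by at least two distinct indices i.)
Roots: {-6, -2, 2, 6}

Each tropical root is a break point of the lower envelope of the lines y = a_i + i · x (there are 5 lines, with slopes 0, 1, ..., 4). Only the lines that attain the minimum somewhere contribute to roots; other lines are dominated. Here the surviving (envelope) indices are i = 4, i = 3, i = 2, i = 1, i = 0.
Intersections between consecutive envelope lines give the roots: for adjacent envelope indices i < j the intersection is x = (a_i − a_j) / (j − i). Reading off the sorted break points: {-6, -2, 2, 6}.
Verification: at each break x_0, at least two indices attain the minimum of min_i(a_i + i · x_0).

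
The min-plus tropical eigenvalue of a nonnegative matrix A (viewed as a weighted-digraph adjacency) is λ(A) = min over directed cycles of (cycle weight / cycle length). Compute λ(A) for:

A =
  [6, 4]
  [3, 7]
λ(A) = 7/2

Enumerate directed cycles and compute their means (weight / length). Sample:
  cycle 0 → 0: weight = 6, length = 1, mean = 6/1 ≈ 6.000
  cycle 1 → 1: weight = 7, length = 1, mean = 7/1 ≈ 7.000
  cycle 0 → 1 → 0: weight = 7, length = 2, mean = 7/2 ≈ 3.500
  cycle 1 → 0 → 1: weight = 7, length = 2, mean = 7/2 ≈ 3.500
Minimum mean = 3.500, attained e.g. along the cycle 0 → 1 → 0 with weight 7 and length 2. So λ(A) = 7/2 = 7/2.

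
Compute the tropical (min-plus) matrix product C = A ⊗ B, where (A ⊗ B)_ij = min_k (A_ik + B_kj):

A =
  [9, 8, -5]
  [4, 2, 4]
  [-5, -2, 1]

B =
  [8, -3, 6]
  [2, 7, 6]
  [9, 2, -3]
A ⊗ B =
  [4, -3, -8]
  [4, 1, 1]
  [0, -8, -2]

Apply the min-plus product entry-by-entry:
  C[0][0] = min over k of (A[0][0] + B[0][0] = 9 + 8 = 17, A[0][1] + B[1][0] = 8 + 2 = 10, A[0][2] + B[2][0] = -5 + 9 = 4) = 4 (attained at k = 2)
  C[0][1] = min over k of (A[0][0] + B[0][1] = 9 + -3 = 6, A[0][1] + B[1][1] = 8 + 7 = 15, A[0][2] + B[2][1] = -5 + 2 = -3) = -3 (attained at k = 2)
  C[0][2] = min over k of (A[0][0] + B[0][2] = 9 + 6 = 15, A[0][1] + B[1][2] = 8 + 6 = 14, A[0][2] + B[2][2] = -5 + -3 = -8) = -8 (attained at k = 2)
  C[1][0] = min over k of (A[1][0] + B[0][0] = 4 + 8 = 12, A[1][1] + B[1][0] = 2 + 2 = 4, A[1][2] + B[2][0] = 4 + 9 = 13) = 4 (attained at k = 1)
  C[1][1] = min over k of (A[1][0] + B[0][1] = 4 + -3 = 1, A[1][1] + B[1][1] = 2 + 7 = 9, A[1][2] + B[2][1] = 4 + 2 = 6) = 1 (attained at k = 0)
  C[1][2] = min over k of (A[1][0] + B[0][2] = 4 + 6 = 10, A[1][1] + B[1][2] = 2 + 6 = 8, A[1][2] + B[2][2] = 4 + -3 = 1) = 1 (attained at k = 2)
  C[2][0] = min over k of (A[2][0] + B[0][0] = -5 + 8 = 3, A[2][1] + B[1][0] = -2 + 2 = 0, A[2][2] + B[2][0] = 1 + 9 = 10) = 0 (attained at k = 1)
  C[2][1] = min over k of (A[2][0] + B[0][1] = -5 + -3 = -8, A[2][1] + B[1][1] = -2 + 7 = 5, A[2][2] + B[2][1] = 1 + 2 = 3) = -8 (attained at k = 0)
  C[2][2] = min over k of (A[2][0] + B[0][2] = -5 + 6 = 1, A[2][1] + B[1][2] = -2 + 6 = 4, A[2][2] + B[2][2] = 1 + -3 = -2) = -2 (attained at k = 2)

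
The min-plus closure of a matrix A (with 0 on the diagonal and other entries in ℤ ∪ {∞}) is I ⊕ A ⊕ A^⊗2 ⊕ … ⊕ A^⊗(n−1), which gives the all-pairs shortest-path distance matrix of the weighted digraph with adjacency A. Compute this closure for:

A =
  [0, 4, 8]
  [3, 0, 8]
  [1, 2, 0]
Closure =
  [0, 4, 8]
  [3, 0, 8]
  [1, 2, 0]

This is the Floyd-Warshall all-pairs shortest-path computation. For each intermediate vertex k = 0, 1, …, 2, update dist[i][j] ← min(dist[i][j], dist[i][k] + dist[k][j]). The final matrix gives, for each (i, j), the minimum total weight of any directed path from i to j (possibly empty when i = j).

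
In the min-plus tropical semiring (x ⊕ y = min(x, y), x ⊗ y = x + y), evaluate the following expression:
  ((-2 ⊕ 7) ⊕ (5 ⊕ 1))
((-2 ⊕ 7) ⊕ (5 ⊕ 1)) = -2

Expand innermost to outermost. Recall ⊕ takes the minimum of its arguments and ⊗ takes their sum. Working out the expression ((-2 ⊕ 7) ⊕ (5 ⊕ 1)) gives -2.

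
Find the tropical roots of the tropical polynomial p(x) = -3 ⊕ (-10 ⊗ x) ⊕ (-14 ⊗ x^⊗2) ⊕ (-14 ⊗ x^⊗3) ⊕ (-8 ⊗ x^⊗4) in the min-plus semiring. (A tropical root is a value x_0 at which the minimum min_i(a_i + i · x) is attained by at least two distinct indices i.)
Roots: {-6, 0, 4, 7}

Each tropical root is a break point of the lower envelope of the lines y = a_i + i · x (there are 5 lines, with slopes 0, 1, ..., 4). Only the lines that attain the minimum somewhere contribute to roots; other lines are dominated. Here the surviving (envelope) indices are i = 4, i = 3, i = 2, i = 1, i = 0.
Intersections between consecutive envelope lines give the roots: for adjacent envelope indices i < j the intersection is x = (a_i − a_j) / (j − i). Reading off the sorted break points: {-6, 0, 4, 7}.
Verification: at each break x_0, at least two indices attain the minimum of min_i(a_i + i · x_0).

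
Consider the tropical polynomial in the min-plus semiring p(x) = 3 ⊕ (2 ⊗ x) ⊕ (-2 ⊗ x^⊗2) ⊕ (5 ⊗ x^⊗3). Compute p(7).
p(7) = 3

A tropical monomial a ⊗ x^⊗i evaluates to a + i · x. Evaluating each term at x = 7:
  Term 0 contributes 3 + 0 · 7 = 3
  Term 1 contributes 2 + 1 · 7 = 9
  Term 2 contributes -2 + 2 · 7 = 12
  Term 3 contributes 5 + 3 · 7 = 26
p(7) = ⊕ of these = min[3, 9, 12, 26] = 3.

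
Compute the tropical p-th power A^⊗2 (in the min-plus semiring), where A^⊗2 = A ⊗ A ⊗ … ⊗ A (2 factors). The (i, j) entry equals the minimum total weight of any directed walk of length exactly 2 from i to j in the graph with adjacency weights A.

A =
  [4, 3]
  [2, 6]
A^⊗2 =
  [5, 7]
  [6, 5]

Each entry (A^⊗2)_ij equals the minimum over all length-2 walks i = v_0 → v_1 → … → v_2 = j of Σ_t A[v_t][v_{t+1}]. For example, for (i, j) = (0, 1) we minimise over 2 possible intermediate vertex sequences; the minimum is 7, attained along the walk 0 → 0 → 1.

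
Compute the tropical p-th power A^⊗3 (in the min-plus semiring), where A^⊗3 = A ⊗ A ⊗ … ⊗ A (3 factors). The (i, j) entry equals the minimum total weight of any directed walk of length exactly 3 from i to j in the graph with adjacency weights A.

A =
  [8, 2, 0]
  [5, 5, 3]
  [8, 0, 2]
A^⊗3 =
  [5, 2, 3]
  [8, 5, 6]
  [7, 3, 5]

Each entry (A^⊗3)_ij equals the minimum over all length-3 walks i = v_0 → v_1 → … → v_3 = j of Σ_t A[v_t][v_{t+1}]. For example, for (i, j) = (0, 2) we minimise over 9 possible intermediate vertex sequences; the minimum is 3, attained along the walk 0 → 2 → 1 → 2.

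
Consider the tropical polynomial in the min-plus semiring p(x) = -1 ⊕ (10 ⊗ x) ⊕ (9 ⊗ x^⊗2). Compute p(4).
p(4) = -1

A tropical monomial a ⊗ x^⊗i evaluates to a + i · x. Evaluating each term at x = 4:
  Term 0 contributes -1 + 0 · 4 = -1
  Term 1 contributes 10 + 1 · 4 = 14
  Term 2 contributes 9 + 2 · 4 = 17
p(4) = ⊕ of these = min[-1, 14, 17] = -1.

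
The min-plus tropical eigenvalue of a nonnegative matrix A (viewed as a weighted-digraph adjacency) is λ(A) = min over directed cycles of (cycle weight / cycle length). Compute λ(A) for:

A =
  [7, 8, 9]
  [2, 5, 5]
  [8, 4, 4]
λ(A) = 4

Enumerate directed cycles and compute their means (weight / length). Sample:
  cycle 0 → 0: weight = 7, length = 1, mean = 7/1 ≈ 7.000
  cycle 1 → 1: weight = 5, length = 1, mean = 5/1 ≈ 5.000
  cycle 2 → 2: weight = 4, length = 1, mean = 4/1 ≈ 4.000
  cycle 0 → 1 → 0: weight = 10, length = 2, mean = 10/2 ≈ 5.000
  cycle 0 → 2 → 0: weight = 17, length = 2, mean = 17/2 ≈ 8.500
  cycle 1 → 0 → 1: weight = 10, length = 2, mean = 10/2 ≈ 5.000
Minimum mean = 4.000, attained e.g. along the cycle 2 → 2 with weight 4 and length 1. So λ(A) = 4/1 = 4.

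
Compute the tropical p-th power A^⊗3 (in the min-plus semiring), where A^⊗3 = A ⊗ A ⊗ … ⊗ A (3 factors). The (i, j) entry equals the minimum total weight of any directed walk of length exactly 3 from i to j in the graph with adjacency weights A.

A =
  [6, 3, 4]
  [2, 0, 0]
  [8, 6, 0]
A^⊗3 =
  [5, 3, 3]
  [2, 0, 0]
  [8, 6, 0]

Each entry (A^⊗3)_ij equals the minimum over all length-3 walks i = v_0 → v_1 → … → v_3 = j of Σ_t A[v_t][v_{t+1}]. For example, for (i, j) = (0, 2) we minimise over 9 possible intermediate vertex sequences; the minimum is 3, attained along the walk 0 → 1 → 1 → 2.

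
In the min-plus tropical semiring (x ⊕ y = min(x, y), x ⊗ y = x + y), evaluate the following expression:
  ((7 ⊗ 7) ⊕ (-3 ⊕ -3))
((7 ⊗ 7) ⊕ (-3 ⊕ -3)) = -3

Expand innermost to outermost. Recall ⊕ takes the minimum of its arguments and ⊗ takes their sum. Working out the expression ((7 ⊗ 7) ⊕ (-3 ⊕ -3)) gives -3.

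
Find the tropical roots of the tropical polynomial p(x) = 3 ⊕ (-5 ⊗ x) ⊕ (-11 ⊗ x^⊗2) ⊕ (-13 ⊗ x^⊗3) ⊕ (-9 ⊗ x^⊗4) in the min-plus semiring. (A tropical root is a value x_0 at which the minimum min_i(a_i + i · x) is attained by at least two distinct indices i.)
Roots: {-4, 2, 6, 8}

Each tropical root is a break point of the lower envelope of the lines y = a_i + i · x (there are 5 lines, with slopes 0, 1, ..., 4). Only the lines that attain the minimum somewhere contribute to roots; other lines are dominated. Here the surviving (envelope) indices are i = 4, i = 3, i = 2, i = 1, i = 0.
Intersections between consecutive envelope lines give the roots: for adjacent envelope indices i < j the intersection is x = (a_i − a_j) / (j − i). Reading off the sorted break points: {-4, 2, 6, 8}.
Verification: at each break x_0, at least two indices attain the minimum of min_i(a_i + i · x_0).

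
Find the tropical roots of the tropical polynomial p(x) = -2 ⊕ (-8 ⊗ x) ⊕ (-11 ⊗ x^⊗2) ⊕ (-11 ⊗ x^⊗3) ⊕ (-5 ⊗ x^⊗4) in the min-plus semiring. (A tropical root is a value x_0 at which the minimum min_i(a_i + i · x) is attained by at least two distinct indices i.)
Roots: {-6, 0, 3, 6}

Each tropical root is a break point of the lower envelope of the lines y = a_i + i · x (there are 5 lines, with slopes 0, 1, ..., 4). Only the lines that attain the minimum somewhere contribute to roots; other lines are dominated. Here the surviving (envelope) indices are i = 4, i = 3, i = 2, i = 1, i = 0.
Intersections between consecutive envelope lines give the roots: for adjacent envelope indices i < j the intersection is x = (a_i − a_j) / (j − i). Reading off the sorted break points: {-6, 0, 3, 6}.
Verification: at each break x_0, at least two indices attain the minimum of min_i(a_i + i · x_0).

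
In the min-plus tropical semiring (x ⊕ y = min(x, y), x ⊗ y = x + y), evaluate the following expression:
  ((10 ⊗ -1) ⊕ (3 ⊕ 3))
((10 ⊗ -1) ⊕ (3 ⊕ 3)) = 3

Expand innermost to outermost. Recall ⊕ takes the minimum of its arguments and ⊗ takes their sum. Working out the expression ((10 ⊗ -1) ⊕ (3 ⊕ 3)) gives 3.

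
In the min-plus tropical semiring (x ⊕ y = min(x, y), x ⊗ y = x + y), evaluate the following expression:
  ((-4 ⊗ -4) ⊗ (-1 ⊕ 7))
((-4 ⊗ -4) ⊗ (-1 ⊕ 7)) = -9

Expand innermost to outermost. Recall ⊕ takes the minimum of its arguments and ⊗ takes their sum. Working out the expression ((-4 ⊗ -4) ⊗ (-1 ⊕ 7)) gives -9.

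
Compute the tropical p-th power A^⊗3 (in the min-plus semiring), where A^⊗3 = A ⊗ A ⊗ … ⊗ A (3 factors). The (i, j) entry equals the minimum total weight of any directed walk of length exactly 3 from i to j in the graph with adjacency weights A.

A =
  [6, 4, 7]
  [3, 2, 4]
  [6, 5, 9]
A^⊗3 =
  [9, 8, 10]
  [7, 6, 8]
  [10, 9, 11]

Each entry (A^⊗3)_ij equals the minimum over all length-3 walks i = v_0 → v_1 → … → v_3 = j of Σ_t A[v_t][v_{t+1}]. For example, for (i, j) = (0, 2) we minimise over 9 possible intermediate vertex sequences; the minimum is 10, attained along the walk 0 → 1 → 1 → 2.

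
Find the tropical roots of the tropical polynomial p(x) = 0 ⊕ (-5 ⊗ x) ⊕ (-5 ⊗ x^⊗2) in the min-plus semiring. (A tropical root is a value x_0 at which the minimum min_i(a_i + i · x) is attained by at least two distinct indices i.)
Roots: {0, 5}

Each tropical root is a break point of the lower envelope of the lines y = a_i + i · x (there are 3 lines, with slopes 0, 1, ..., 2). Only the lines that attain the minimum somewhere contribute to roots; other lines are dominated. Here the surviving (envelope) indices are i = 2, i = 1, i = 0.
Intersections between consecutive envelope lines give the roots: for adjacent envelope indices i < j the intersection is x = (a_i − a_j) / (j − i). Reading off the sorted break points: {0, 5}.
Verification: at each break x_0, at least two indices attain the minimum of min_i(a_i + i · x_0).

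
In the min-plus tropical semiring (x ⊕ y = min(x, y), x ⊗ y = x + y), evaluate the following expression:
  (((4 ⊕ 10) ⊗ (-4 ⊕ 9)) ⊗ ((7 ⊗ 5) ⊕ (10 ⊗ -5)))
(((4 ⊕ 10) ⊗ (-4 ⊕ 9)) ⊗ ((7 ⊗ 5) ⊕ (10 ⊗ -5))) = 5

Expand innermost to outermost. Recall ⊕ takes the minimum of its arguments and ⊗ takes their sum. Working out the expression (((4 ⊕ 10) ⊗ (-4 ⊕ 9)) ⊗ ((7 ⊗ 5) ⊕ (10 ⊗ -5))) gives 5.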